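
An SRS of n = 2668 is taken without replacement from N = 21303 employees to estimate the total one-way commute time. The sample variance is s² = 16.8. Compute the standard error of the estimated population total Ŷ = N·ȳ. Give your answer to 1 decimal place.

Var(Ŷ) = N²·Var(ȳ) = N²·(1 − n/N)·s²/n.
f = 2668/21303 = 0.12524058; Var(ȳ) = 0.87475942·16.8/2668 = 0.0055082303.
Var(Ŷ) = 21303² · 0.0055082303 = 2.499733 × 10^6.
SE(Ŷ) = √(2.499733 × 10^6) = 1581.1.

1581.1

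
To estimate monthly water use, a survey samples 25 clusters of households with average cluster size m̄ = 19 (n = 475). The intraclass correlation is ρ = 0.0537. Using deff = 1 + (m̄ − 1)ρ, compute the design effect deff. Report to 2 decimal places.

1.97

deff = 1 + (19 − 1)·0.0537 = 1 + 0.9666 = 1.9666.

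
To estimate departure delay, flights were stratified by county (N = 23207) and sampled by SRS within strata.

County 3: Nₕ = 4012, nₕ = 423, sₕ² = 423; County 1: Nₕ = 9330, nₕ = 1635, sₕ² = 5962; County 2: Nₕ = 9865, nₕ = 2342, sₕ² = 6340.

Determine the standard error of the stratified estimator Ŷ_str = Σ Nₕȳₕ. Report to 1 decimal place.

21842.6

Var(Ŷ_str) = Σₕ Nₕ²(1 − fₕ)sₕ²/nₕ.
County 3: 4012²·(1 − 423/4012)·423/423 = 1.4399068 × 10^7.
County 1: 9330²·(1 − 1635/9330)·5962/1635 = 2.6179689 × 10^8.
County 2: 9865²·(1 − 2342/9865)·6340/2342 = 2.009049 × 10^8.
Sum = 4.7710086 × 10^8.
SE = √(4.7710086 × 10^8) = 21842.6.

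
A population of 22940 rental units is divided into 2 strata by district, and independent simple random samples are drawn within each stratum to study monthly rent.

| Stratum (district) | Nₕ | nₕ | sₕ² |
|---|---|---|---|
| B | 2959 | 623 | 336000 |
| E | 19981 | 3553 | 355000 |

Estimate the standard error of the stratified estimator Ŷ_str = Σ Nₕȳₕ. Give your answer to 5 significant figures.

Var(Ŷ_str) = Σₕ Nₕ²(1 − fₕ)sₕ²/nₕ.
B: 2959²·(1 − 623/2959)·336000/623 = 3.727941 × 10^9.
E: 19981²·(1 − 3553/19981)·355000/3553 = 3.2797071 × 10^10.
Sum = 3.6525012 × 10^10.
SE = √(3.6525012 × 10^10) = 191120.

191120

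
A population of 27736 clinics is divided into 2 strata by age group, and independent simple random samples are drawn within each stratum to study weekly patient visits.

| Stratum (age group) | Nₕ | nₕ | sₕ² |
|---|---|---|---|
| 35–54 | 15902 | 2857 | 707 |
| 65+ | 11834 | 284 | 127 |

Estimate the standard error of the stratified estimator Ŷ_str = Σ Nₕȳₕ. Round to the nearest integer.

10605

Var(Ŷ_str) = Σₕ Nₕ²(1 − fₕ)sₕ²/nₕ.
35–54: 15902²·(1 − 2857/15902)·707/2857 = 5.1333988 × 10^7.
65+: 11834²·(1 − 284/11834)·127/284 = 6.1122193 × 10^7.
Sum = 1.1245618 × 10^8.
SE = √(1.1245618 × 10^8) = 10605.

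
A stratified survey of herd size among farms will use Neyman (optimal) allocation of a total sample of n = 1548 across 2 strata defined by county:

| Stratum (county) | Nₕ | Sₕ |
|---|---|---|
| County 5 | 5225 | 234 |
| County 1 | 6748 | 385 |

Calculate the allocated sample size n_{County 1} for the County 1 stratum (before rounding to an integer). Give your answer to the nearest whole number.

Neyman allocation: nₕ = n·NₕSₕ / Σⱼ NⱼSⱼ.
Σ NⱼSⱼ = 5225·234 + 6748·385 = 3.82063 × 10^6.
n_{County 1} = 1548·6748·385 / (3.82063 × 10^6) = 1053.

1053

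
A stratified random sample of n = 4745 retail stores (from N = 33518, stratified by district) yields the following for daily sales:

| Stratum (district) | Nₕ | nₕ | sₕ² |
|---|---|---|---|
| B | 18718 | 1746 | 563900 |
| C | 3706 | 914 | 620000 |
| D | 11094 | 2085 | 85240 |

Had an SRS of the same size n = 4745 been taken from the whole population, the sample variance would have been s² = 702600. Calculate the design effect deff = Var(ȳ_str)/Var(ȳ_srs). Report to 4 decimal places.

0.7962

Var(ȳ_str) = Σ Wₕ²(1−fₕ)sₕ²/nₕ with Wₕ = Nₕ/33518:
  B: (18718/33518)²·(1−1746/18718)·563900/1746 = 91.325935
  C: (3706/33518)²·(1−914/3706)·620000/914 = 6.2475556
  D: (11094/33518)²·(1−2085/11094)·85240/2085 = 3.6370221
  → Var(ȳ_str) = 101.21051.
Var(ȳ_srs) = (1 − 4745/33518)·702600/4745 = 127.10978.
deff = 101.21051 / 127.10978 = 0.7962.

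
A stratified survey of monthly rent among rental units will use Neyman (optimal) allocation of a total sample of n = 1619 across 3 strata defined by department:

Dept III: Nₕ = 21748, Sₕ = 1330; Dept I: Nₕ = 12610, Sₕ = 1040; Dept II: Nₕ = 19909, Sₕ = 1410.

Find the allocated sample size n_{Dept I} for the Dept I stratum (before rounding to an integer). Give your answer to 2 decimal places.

Neyman allocation: nₕ = n·NₕSₕ / Σⱼ NⱼSⱼ.
Σ NⱼSⱼ = 21748·1330 + 12610·1040 + 19909·1410 = 7.011093 × 10^7.
n_{Dept I} = 1619·12610·1040 / (7.011093 × 10^7) = 302.84.

302.84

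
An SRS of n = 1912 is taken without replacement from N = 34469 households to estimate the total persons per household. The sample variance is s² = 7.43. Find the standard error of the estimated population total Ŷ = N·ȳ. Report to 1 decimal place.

Var(Ŷ) = N²·Var(ȳ) = N²·(1 − n/N)·s²/n.
f = 1912/34469 = 0.05547013; Var(ȳ) = 0.94452987·7.43/1912 = 0.0036704273.
Var(Ŷ) = 34469² · 0.0036704273 = 4.3608786 × 10^6.
SE(Ŷ) = √(4.3608786 × 10^6) = 2088.3.

2088.3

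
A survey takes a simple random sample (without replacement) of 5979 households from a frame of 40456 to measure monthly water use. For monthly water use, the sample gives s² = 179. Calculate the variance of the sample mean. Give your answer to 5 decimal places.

0.02551

Under SRS without replacement, Var(ȳ) = (1 − f)·s²/n with f = n/N = 5979/40456 = 0.14779019.
Var(ȳ) = (1 − 0.14779019)·179/5979 = 0.85220981·0.029938117 = 0.025513557.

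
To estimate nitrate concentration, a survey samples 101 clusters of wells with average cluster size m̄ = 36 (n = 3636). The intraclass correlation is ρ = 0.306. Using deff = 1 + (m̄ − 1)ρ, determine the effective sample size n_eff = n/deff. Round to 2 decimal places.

deff = 1 + (36 − 1)·0.306 = 1 + 10.71 = 11.71.
n_eff = 3636 / 11.71 = 310.50.

310.50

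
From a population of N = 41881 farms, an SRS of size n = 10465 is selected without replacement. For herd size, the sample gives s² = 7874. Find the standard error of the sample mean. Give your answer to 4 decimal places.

0.7513

Under SRS without replacement, Var(ȳ) = (1 − f)·s²/n with f = n/N = 10465/41881 = 0.24987464.
Var(ȳ) = (1 − 0.24987464)·7874/10465 = 0.75012536·0.7524128 = 0.56440392.
SE(ȳ) = √(0.56440392) = 0.7513.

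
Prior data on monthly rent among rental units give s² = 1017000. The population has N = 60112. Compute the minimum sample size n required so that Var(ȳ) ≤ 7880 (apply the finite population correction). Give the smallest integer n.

Without fpc, n₀ = s²/D = 1017000/7880 = 129.0609.
With fpc, (1 − n/N)·s²/n ≤ D requires n ≥ n₀/(1 + n₀/N) = 129.0609/(1 + 129.0609/60112) = 128.7844.
Rounding up, n = 129.

129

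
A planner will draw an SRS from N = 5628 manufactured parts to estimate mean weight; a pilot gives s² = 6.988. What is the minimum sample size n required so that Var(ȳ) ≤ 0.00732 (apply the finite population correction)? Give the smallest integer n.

817

Without fpc, n₀ = s²/D = 6.988/0.00732 = 954.6448.
With fpc, (1 − n/N)·s²/n ≤ D requires n ≥ n₀/(1 + n₀/N) = 954.6448/(1 + 954.6448/5628) = 816.1979.
Rounding up, n = 817.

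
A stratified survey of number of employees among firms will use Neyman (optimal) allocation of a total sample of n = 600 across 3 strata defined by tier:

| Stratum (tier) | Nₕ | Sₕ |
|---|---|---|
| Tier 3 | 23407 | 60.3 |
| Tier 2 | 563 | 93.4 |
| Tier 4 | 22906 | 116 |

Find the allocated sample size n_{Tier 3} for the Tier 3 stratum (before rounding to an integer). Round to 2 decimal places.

Neyman allocation: nₕ = n·NₕSₕ / Σⱼ NⱼSⱼ.
Σ NⱼSⱼ = 23407·60.3 + 563·93.4 + 22906·116 = 4.1211223 × 10^6.
n_{Tier 3} = 600·23407·60.3 / (4.1211223 × 10^6) = 205.49.

205.49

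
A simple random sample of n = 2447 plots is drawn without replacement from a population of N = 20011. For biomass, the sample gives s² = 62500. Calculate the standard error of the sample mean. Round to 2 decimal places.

Under SRS without replacement, Var(ȳ) = (1 − f)·s²/n with f = n/N = 2447/20011 = 0.12228274.
Var(ȳ) = (1 − 0.12228274)·62500/2447 = 0.87771726·25.541479 = 22.418197.
SE(ȳ) = √(22.418197) = 4.73.

4.73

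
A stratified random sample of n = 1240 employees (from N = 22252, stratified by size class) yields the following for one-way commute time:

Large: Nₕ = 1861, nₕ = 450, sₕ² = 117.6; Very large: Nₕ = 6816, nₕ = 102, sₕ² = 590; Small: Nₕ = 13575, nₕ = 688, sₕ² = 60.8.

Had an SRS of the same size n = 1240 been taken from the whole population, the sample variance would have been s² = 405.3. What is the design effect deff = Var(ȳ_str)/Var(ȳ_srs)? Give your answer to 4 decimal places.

Var(ȳ_str) = Σ Wₕ²(1−fₕ)sₕ²/nₕ with Wₕ = Nₕ/22252:
  Large: (1861/22252)²·(1−450/1861)·117.6/450 = 0.0013858942
  Very large: (6816/22252)²·(1−102/6816)·590/102 = 0.53459471
  Small: (13575/22252)²·(1−688/13575)·60.8/688 = 0.031222574
  → Var(ȳ_str) = 0.56720318.
Var(ȳ_srs) = (1 − 1240/22252)·405.3/1240 = 0.30864075.
deff = 0.56720318 / 0.30864075 = 1.8377.

1.8377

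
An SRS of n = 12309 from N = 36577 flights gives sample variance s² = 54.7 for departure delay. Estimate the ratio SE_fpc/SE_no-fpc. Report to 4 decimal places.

f = n/N = 12309/36577 = 0.33652295.
SE_no-fpc = √(s²/n) = 0.066662604; SE_fpc = √((1−f)s²/n) = 0.054299425.
Ratio = √(1−f) = 0.81454100.

0.8145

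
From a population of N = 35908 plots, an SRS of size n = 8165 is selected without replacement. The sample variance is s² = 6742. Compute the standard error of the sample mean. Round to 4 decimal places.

Under SRS without replacement, Var(ȳ) = (1 − f)·s²/n with f = n/N = 8165/35908 = 0.22738665.
Var(ȳ) = (1 − 0.22738665)·6742/8165 = 0.77261335·0.82571953 = 0.63796193.
SE(ȳ) = √(0.63796193) = 0.7987.

0.7987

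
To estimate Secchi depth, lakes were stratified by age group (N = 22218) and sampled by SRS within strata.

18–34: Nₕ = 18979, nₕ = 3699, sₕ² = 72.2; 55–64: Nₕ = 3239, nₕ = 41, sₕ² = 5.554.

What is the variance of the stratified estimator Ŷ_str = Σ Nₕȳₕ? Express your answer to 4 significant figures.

Var(Ŷ_str) = Σₕ Nₕ²(1 − fₕ)sₕ²/nₕ.
18–34: 18979²·(1 − 3699/18979)·72.2/3699 = 5.6604316 × 10^6.
55–64: 3239²·(1 − 41/3239)·5.554/41 = 1.4031737 × 10^6.
Sum = 7.0636053 × 10^6.

7.064 × 10^6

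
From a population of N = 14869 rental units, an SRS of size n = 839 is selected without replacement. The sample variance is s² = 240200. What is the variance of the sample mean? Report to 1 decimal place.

Under SRS without replacement, Var(ȳ) = (1 − f)·s²/n with f = n/N = 839/14869 = 0.05642612.
Var(ȳ) = (1 − 0.05642612)·240200/839 = 0.94357388·286.29321 = 270.13879.

270.1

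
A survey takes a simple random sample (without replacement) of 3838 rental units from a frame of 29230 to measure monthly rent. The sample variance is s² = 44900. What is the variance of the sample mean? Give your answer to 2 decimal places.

10.16

Under SRS without replacement, Var(ȳ) = (1 − f)·s²/n with f = n/N = 3838/29230 = 0.13130346.
Var(ȳ) = (1 − 0.13130346)·44900/3838 = 0.86869654·11.698801 = 10.162708.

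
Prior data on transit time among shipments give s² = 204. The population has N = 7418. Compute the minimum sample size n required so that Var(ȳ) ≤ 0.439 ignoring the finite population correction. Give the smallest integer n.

465

Without fpc, n₀ = s²/D = 204/0.439 = 464.6925.
Rounding up, n = 465.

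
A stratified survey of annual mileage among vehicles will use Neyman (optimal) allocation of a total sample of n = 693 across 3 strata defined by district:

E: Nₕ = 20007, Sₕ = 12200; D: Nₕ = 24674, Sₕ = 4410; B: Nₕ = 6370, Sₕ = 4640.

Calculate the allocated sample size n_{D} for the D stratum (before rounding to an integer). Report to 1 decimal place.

Neyman allocation: nₕ = n·NₕSₕ / Σⱼ NⱼSⱼ.
Σ NⱼSⱼ = 20007·12200 + 24674·4410 + 6370·4640 = 3.8245454 × 10^8.
n_{D} = 693·24674·4410 / (3.8245454 × 10^8) = 197.2.

197.2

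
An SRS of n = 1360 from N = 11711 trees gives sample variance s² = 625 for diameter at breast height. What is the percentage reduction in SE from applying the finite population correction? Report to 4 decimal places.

5.9856

f = n/N = 1360/11711 = 0.11613013.
SE_no-fpc = √(s²/n) = 0.67790768; SE_fpc = √((1−f)s²/n) = 0.63733052.
Ratio = √(1−f) = 0.94014353. Reduction = 100·(1 − 0.94014353) = 5.9856%.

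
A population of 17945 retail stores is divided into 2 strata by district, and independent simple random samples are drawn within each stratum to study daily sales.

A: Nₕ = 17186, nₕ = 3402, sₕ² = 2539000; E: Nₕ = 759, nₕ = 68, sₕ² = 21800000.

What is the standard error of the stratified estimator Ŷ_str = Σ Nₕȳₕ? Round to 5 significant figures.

587310

Var(Ŷ_str) = Σₕ Nₕ²(1 − fₕ)sₕ²/nₕ.
A: 17186²·(1 − 3402/17186)·2539000/3402 = 1.7679845 × 10^11.
E: 759²·(1 − 68/759)·21800000/68 = 1.6813859 × 10^11.
Sum = 3.4493704 × 10^11.
SE = √(3.4493704 × 10^11) = 587310.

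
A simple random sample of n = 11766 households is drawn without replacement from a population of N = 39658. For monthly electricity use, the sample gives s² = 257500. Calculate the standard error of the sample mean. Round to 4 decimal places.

Under SRS without replacement, Var(ȳ) = (1 − f)·s²/n with f = n/N = 11766/39658 = 0.29668667.
Var(ȳ) = (1 − 0.29668667)·257500/11766 = 0.70331333·21.885093 = 15.392077.
SE(ȳ) = √(15.392077) = 3.9233.

3.9233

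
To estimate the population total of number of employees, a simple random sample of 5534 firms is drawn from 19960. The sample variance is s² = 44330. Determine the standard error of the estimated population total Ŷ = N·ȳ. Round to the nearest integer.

Var(Ŷ) = N²·Var(ȳ) = N²·(1 − n/N)·s²/n.
f = 5534/19960 = 0.27725451; Var(ȳ) = 0.72274549·44330/5534 = 5.7895388.
Var(Ŷ) = 19960² · 5.7895388 = 2.3065615 × 10^9.
SE(Ŷ) = √(2.3065615 × 10^9) = 48027.

48027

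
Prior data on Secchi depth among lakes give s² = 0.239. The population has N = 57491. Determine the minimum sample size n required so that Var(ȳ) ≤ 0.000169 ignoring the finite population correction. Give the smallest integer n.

1415

Without fpc, n₀ = s²/D = 0.239/0.000169 = 1414.2012.
Rounding up, n = 1415.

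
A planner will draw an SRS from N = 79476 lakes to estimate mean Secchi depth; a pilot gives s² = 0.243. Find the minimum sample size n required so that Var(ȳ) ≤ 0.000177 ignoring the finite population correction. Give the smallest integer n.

Without fpc, n₀ = s²/D = 0.243/0.000177 = 1372.8814.
Rounding up, n = 1373.

1373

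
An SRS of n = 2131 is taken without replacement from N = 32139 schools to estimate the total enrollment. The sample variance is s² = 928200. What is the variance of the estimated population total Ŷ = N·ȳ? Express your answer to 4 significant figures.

Var(Ŷ) = N²·Var(ȳ) = N²·(1 − n/N)·s²/n.
f = 2131/32139 = 0.06630573; Var(ȳ) = 0.93369427·928200/2131 = 406.68936.
Var(Ŷ) = 32139² · 406.68936 = 4.2007567 × 10^11.

4.201 × 10^11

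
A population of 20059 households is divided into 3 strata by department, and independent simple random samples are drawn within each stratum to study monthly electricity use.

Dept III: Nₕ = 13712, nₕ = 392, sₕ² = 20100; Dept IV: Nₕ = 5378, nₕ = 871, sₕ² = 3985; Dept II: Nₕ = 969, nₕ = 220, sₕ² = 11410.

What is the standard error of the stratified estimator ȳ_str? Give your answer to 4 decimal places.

Var(ȳ_str) = Σₕ Wₕ²(1 − fₕ)sₕ²/nₕ with Wₕ = Nₕ/N, N = 20059.
Dept III: Wₕ = 0.68358343; term = 0.68358343²·(1 − 0.02858810)·20100/392 = 23.275363.
Dept IV: Wₕ = 0.26810908; term = 0.26810908²·(1 − 0.16195612)·3985/871 = 0.27561317.
Dept II: Wₕ = 0.04830749; term = 0.04830749²·(1 − 0.22703818)·11410/220 = 0.093551338.
Sum = 23.644528.
SE = √(23.644528) = 4.8626.

4.8626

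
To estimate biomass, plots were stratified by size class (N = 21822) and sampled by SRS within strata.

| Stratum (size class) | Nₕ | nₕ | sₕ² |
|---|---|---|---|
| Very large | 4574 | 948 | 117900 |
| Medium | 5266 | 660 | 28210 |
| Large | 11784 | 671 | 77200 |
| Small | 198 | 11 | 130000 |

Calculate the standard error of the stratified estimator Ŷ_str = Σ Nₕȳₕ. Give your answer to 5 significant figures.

136400

Var(Ŷ_str) = Σₕ Nₕ²(1 − fₕ)sₕ²/nₕ.
Very large: 4574²·(1 − 948/4574)·117900/948 = 2.0626685 × 10^9.
Medium: 5266²·(1 − 660/5266)·28210/660 = 1.0367259 × 10^9.
Large: 11784²·(1 − 671/11784)·77200/671 = 1.5066724 × 10^10.
Small: 198²·(1 − 11/198)·130000/11 = 4.3758 × 10^8.
Sum = 1.8603698 × 10^10.
SE = √(1.8603698 × 10^10) = 136400.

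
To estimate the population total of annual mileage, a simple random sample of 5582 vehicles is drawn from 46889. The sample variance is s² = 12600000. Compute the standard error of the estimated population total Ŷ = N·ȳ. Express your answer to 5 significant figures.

Var(Ŷ) = N²·Var(ȳ) = N²·(1 − n/N)·s²/n.
f = 5582/46889 = 0.11904711; Var(ȳ) = 0.88095289·12600000/5582 = 1988.5357.
Var(Ŷ) = 46889² · 1988.5357 = 4.3719515 × 10^12.
SE(Ŷ) = √(4.3719515 × 10^12) = 2.0909 × 10^6.

2.0909 × 10^6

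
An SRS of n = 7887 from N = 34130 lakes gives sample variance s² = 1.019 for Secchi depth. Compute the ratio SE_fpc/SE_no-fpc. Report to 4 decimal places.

0.8769

f = n/N = 7887/34130 = 0.23108702.
SE_no-fpc = √(s²/n) = 0.011366616; SE_fpc = √((1−f)s²/n) = 0.0099671219.
Ratio = √(1−f) = 0.87687683.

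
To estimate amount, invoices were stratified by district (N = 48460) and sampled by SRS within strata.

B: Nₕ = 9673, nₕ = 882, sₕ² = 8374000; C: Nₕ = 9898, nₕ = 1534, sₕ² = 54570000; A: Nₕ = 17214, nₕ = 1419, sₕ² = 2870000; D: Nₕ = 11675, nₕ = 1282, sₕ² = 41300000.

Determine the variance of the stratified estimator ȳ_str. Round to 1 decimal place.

Var(ȳ_str) = Σₕ Wₕ²(1 − fₕ)sₕ²/nₕ with Wₕ = Nₕ/N, N = 48460.
B: Wₕ = 0.19960792; term = 0.19960792²·(1 − 0.09118164)·8374000/882 = 343.79299.
C: Wₕ = 0.20425093; term = 0.20425093²·(1 − 0.15498080)·54570000/1534 = 1254.0742.
A: Wₕ = 0.35522080; term = 0.35522080²·(1 − 0.08243290)·2870000/1419 = 234.17154.
D: Wₕ = 0.24092035; term = 0.24092035²·(1 − 0.10980728)·41300000/1282 = 1664.5354.
Sum = 3496.5741.

3496.6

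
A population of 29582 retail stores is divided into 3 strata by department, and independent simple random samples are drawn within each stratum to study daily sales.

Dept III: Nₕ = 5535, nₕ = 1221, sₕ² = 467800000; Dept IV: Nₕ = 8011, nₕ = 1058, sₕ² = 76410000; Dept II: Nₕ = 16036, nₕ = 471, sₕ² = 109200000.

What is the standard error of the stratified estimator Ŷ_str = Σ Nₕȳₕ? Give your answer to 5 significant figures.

Var(Ŷ_str) = Σₕ Nₕ²(1 − fₕ)sₕ²/nₕ.
Dept III: 5535²·(1 − 1221/5535)·467800000/1221 = 9.1483405 × 10^12.
Dept IV: 8011²·(1 − 1058/8011)·76410000/1058 = 4.0227542 × 10^12.
Dept II: 16036²·(1 − 471/16036)·109200000/471 = 5.7869123 × 10^13.
Sum = 7.1040218 × 10^13.
SE = √(7.1040218 × 10^13) = 8.4285 × 10^6.

8.4285 × 10^6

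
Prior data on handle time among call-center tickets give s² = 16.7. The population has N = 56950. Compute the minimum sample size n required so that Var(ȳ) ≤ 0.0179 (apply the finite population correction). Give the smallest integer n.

918

Without fpc, n₀ = s²/D = 16.7/0.0179 = 932.9609.
With fpc, (1 − n/N)·s²/n ≤ D requires n ≥ n₀/(1 + n₀/N) = 932.9609/(1 + 932.9609/56950) = 917.9234.
Rounding up, n = 918.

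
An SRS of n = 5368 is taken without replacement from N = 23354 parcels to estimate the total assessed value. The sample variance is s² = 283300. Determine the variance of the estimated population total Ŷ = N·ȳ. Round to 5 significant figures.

2.2168 × 10^10

Var(Ŷ) = N²·Var(ȳ) = N²·(1 − n/N)·s²/n.
f = 5368/23354 = 0.22985356; Var(ȳ) = 0.77014644·283300/5368 = 40.645024.
Var(Ŷ) = 23354² · 40.645024 = 2.2168175 × 10^10.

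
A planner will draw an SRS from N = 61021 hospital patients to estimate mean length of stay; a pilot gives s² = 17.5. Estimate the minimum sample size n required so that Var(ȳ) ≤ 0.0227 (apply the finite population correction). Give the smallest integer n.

762

Without fpc, n₀ = s²/D = 17.5/0.0227 = 770.9251.
With fpc, (1 − n/N)·s²/n ≤ D requires n ≥ n₀/(1 + n₀/N) = 770.9251/(1 + 770.9251/61021) = 761.3069.
Rounding up, n = 762.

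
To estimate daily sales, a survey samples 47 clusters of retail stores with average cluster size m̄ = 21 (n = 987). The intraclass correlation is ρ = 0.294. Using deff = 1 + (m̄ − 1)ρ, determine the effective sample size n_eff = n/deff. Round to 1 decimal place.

143.5

deff = 1 + (21 − 1)·0.294 = 1 + 5.88 = 6.88.
n_eff = 987 / 6.88 = 143.5.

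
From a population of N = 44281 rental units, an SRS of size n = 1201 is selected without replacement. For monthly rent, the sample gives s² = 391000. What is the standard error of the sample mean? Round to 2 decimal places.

17.80

Under SRS without replacement, Var(ȳ) = (1 − f)·s²/n with f = n/N = 1201/44281 = 0.02712224.
Var(ȳ) = (1 − 0.02712224)·391000/1201 = 0.97287776·325.56203 = 316.73206.
SE(ȳ) = √(316.73206) = 17.80.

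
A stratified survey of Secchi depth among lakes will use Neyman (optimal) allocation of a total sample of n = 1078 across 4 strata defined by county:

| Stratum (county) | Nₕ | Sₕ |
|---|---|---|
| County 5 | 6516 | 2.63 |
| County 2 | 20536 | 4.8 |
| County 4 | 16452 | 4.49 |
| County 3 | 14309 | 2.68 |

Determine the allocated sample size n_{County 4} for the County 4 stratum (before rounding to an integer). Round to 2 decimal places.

349.37

Neyman allocation: nₕ = n·NₕSₕ / Σⱼ NⱼSⱼ.
Σ NⱼSⱼ = 6516·2.63 + 20536·4.8 + 16452·4.49 + 14309·2.68 = 227927.48.
n_{County 4} = 1078·16452·4.49 / 227927.48 = 349.37.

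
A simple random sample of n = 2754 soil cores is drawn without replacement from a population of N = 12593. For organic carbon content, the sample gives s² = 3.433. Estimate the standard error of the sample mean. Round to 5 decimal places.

Under SRS without replacement, Var(ȳ) = (1 − f)·s²/n with f = n/N = 2754/12593 = 0.21869292.
Var(ȳ) = (1 − 0.21869292)·3.433/2754 = 0.78130708·0.0012465505 = 9.739387 × 10^-4.
SE(ȳ) = √(9.739387 × 10^-4) = 0.03121.

0.03121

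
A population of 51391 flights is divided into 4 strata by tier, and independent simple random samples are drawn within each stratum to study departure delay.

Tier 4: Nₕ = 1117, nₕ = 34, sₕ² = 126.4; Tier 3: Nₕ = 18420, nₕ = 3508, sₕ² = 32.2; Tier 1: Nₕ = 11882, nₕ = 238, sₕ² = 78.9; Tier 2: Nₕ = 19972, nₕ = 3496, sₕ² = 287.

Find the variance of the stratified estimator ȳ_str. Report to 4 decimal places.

Var(ȳ_str) = Σₕ Wₕ²(1 − fₕ)sₕ²/nₕ with Wₕ = Nₕ/N, N = 51391.
Tier 4: Wₕ = 0.02173532; term = 0.02173532²·(1 − 0.03043868)·126.4/34 = 0.0017028471.
Tier 3: Wₕ = 0.35842852; term = 0.35842852²·(1 − 0.19044517)·32.2/3508 = 9.5465768 × 10^-4.
Tier 1: Wₕ = 0.23120780; term = 0.23120780²·(1 − 0.02003030)·78.9/238 = 0.017366714.
Tier 2: Wₕ = 0.38862836; term = 0.38862836²·(1 − 0.17504506)·287/3496 = 0.010228446.
Sum = 0.030252665.

0.0303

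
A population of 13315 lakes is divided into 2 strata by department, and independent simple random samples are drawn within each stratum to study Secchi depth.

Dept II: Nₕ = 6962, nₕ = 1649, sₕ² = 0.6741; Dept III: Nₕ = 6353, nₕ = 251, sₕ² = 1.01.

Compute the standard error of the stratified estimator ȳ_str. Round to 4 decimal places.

Var(ȳ_str) = Σₕ Wₕ²(1 − fₕ)sₕ²/nₕ with Wₕ = Nₕ/N, N = 13315.
Dept II: Wₕ = 0.52286894; term = 0.52286894²·(1 − 0.23685722)·0.6741/1649 = 8.5289421 × 10^-5.
Dept III: Wₕ = 0.47713106; term = 0.47713106²·(1 − 0.03950889)·1.01/251 = 8.7986566 × 10^-4.
Sum = 9.6515508 × 10^-4.
SE = √(9.6515508 × 10^-4) = 0.0311.

0.0311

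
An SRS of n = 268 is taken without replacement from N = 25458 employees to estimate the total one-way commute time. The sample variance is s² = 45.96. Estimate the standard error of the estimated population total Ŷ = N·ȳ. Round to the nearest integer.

10487

Var(Ŷ) = N²·Var(ȳ) = N²·(1 − n/N)·s²/n.
f = 268/25458 = 0.01052714; Var(ȳ) = 0.98947286·45.96/268 = 0.16968721.
Var(Ŷ) = 25458² · 0.16968721 = 1.0997594 × 10^8.
SE(Ŷ) = √(1.0997594 × 10^8) = 10487.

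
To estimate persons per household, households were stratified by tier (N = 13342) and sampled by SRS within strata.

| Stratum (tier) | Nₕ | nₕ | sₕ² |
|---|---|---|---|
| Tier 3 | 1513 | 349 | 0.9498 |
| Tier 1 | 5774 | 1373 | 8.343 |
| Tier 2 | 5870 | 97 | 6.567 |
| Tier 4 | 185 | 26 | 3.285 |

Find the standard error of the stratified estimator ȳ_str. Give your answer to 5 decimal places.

Var(ȳ_str) = Σₕ Wₕ²(1 − fₕ)sₕ²/nₕ with Wₕ = Nₕ/N, N = 13342.
Tier 3: Wₕ = 0.11340129; term = 0.11340129²·(1 − 0.23066755)·0.9498/349 = 2.6925066 × 10^-5.
Tier 1: Wₕ = 0.43276870; term = 0.43276870²·(1 − 0.23779009)·8.343/1373 = 8.6743708 × 10^-4.
Tier 2: Wₕ = 0.43996402; term = 0.43996402²·(1 − 0.01652470)·6.567/97 = 0.012888224.
Tier 4: Wₕ = 0.01386599; term = 0.01386599²·(1 − 0.14054054)·3.285/26 = 2.0878005 × 10^-5.
Sum = 0.013803464.
SE = √(0.013803464) = 0.11749.

0.11749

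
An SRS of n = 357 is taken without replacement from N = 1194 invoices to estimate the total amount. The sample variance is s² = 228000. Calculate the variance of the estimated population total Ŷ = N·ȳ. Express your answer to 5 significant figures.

Var(Ŷ) = N²·Var(ȳ) = N²·(1 − n/N)·s²/n.
f = 357/1194 = 0.29899497; Var(ȳ) = 0.70100503·228000/357 = 447.70069.
Var(Ŷ) = 1194² · 447.70069 = 6.3825822 × 10^8.

6.3826 × 10^8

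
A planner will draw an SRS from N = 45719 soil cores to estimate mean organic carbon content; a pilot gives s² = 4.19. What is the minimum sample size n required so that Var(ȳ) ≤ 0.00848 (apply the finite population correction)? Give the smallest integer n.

Without fpc, n₀ = s²/D = 4.19/0.00848 = 494.1038.
With fpc, (1 − n/N)·s²/n ≤ D requires n ≥ n₀/(1 + n₀/N) = 494.1038/(1 + 494.1038/45719) = 488.8209.
Rounding up, n = 489.

489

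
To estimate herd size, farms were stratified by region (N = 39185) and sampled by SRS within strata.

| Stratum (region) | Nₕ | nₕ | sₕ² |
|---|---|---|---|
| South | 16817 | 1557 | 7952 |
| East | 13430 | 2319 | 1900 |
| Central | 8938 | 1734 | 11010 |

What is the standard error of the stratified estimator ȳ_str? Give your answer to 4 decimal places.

Var(ȳ_str) = Σₕ Wₕ²(1 − fₕ)sₕ²/nₕ with Wₕ = Nₕ/N, N = 39185.
South: Wₕ = 0.42916932; term = 0.42916932²·(1 − 0.09258488)·7952/1557 = 0.85359353.
East: Wₕ = 0.34273319; term = 0.34273319²·(1 − 0.17267312)·1900/2319 = 0.079623692.
Central: Wₕ = 0.22809749; term = 0.22809749²·(1 − 0.19400313)·11010/1734 = 0.26626408.
Sum = 1.1994813.
SE = √(1.1994813) = 1.0952.

1.0952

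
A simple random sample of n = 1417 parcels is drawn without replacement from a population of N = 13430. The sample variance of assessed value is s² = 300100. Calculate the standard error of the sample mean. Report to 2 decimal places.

Under SRS without replacement, Var(ȳ) = (1 − f)·s²/n with f = n/N = 1417/13430 = 0.10551005.
Var(ȳ) = (1 − 0.10551005)·300100/1417 = 0.89448995·211.78546 = 189.43997.
SE(ȳ) = √(189.43997) = 13.76.

13.76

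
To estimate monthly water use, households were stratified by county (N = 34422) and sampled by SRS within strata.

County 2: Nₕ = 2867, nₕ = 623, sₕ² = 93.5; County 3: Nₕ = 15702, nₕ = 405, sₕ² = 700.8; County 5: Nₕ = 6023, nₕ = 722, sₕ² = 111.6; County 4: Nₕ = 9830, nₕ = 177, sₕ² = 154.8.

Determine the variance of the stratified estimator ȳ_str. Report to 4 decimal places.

Var(ȳ_str) = Σₕ Wₕ²(1 − fₕ)sₕ²/nₕ with Wₕ = Nₕ/N, N = 34422.
County 2: Wₕ = 0.08328976; term = 0.08328976²·(1 − 0.21730031)·93.5/623 = 8.1489548 × 10^-4.
County 3: Wₕ = 0.45616176; term = 0.45616176²·(1 − 0.02579289)·700.8/405 = 0.35077458.
County 5: Wₕ = 0.17497531; term = 0.17497531²·(1 − 0.11987382)·111.6/722 = 0.0041651003.
County 4: Wₕ = 0.28557318; term = 0.28557318²·(1 − 0.01800610)·154.8/177 = 0.070039222.
Sum = 0.4257938.

0.4258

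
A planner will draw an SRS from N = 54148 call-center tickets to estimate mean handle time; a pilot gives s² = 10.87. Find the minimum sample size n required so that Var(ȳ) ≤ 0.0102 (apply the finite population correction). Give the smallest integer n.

1046

Without fpc, n₀ = s²/D = 10.87/0.0102 = 1065.6863.
With fpc, (1 − n/N)·s²/n ≤ D requires n ≥ n₀/(1 + n₀/N) = 1065.6863/(1 + 1065.6863/54148) = 1045.1174.
Rounding up, n = 1046.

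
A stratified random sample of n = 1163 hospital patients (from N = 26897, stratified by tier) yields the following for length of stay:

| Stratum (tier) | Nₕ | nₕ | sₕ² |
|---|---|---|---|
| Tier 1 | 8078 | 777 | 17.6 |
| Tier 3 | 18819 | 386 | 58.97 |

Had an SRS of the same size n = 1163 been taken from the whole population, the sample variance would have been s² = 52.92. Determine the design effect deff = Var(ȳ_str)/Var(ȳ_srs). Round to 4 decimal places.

1.7250

Var(ȳ_str) = Σ Wₕ²(1−fₕ)sₕ²/nₕ with Wₕ = Nₕ/26897:
  Tier 1: (8078/26897)²·(1−777/8078)·17.6/777 = 0.0018465886
  Tier 3: (18819/26897)²·(1−386/18819)·58.97/386 = 0.073253554
  → Var(ȳ_str) = 0.075100143.
Var(ȳ_srs) = (1 − 1163/26897)·52.92/1163 = 0.043535504.
deff = 0.075100143 / 0.043535504 = 1.7250.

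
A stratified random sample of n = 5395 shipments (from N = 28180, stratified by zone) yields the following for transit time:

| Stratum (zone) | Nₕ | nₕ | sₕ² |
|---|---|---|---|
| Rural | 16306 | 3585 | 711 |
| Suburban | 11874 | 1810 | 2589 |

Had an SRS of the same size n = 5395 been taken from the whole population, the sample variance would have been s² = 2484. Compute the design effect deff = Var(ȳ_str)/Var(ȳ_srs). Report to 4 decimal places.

Var(ȳ_str) = Σ Wₕ²(1−fₕ)sₕ²/nₕ with Wₕ = Nₕ/28180:
  Rural: (16306/28180)²·(1−3585/16306)·711/3585 = 0.05180446
  Suburban: (11874/28180)²·(1−1810/11874)·2589/1810 = 0.21524802
  → Var(ȳ_str) = 0.26705248.
Var(ȳ_srs) = (1 − 5395/28180)·2484/5395 = 0.3722787.
deff = 0.26705248 / 0.3722787 = 0.7173.

0.7173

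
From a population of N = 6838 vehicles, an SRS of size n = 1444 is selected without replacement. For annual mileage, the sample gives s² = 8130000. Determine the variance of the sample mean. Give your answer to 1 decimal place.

Under SRS without replacement, Var(ȳ) = (1 − f)·s²/n with f = n/N = 1444/6838 = 0.21117286.
Var(ȳ) = (1 − 0.21117286)·8130000/1444 = 0.78882714·5630.1939 = 4441.2498.

4441.2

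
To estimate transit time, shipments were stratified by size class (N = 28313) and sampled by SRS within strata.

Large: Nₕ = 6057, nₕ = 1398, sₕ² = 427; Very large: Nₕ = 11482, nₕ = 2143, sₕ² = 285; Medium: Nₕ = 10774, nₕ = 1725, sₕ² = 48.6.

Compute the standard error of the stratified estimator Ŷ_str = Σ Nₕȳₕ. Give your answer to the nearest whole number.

5062

Var(Ŷ_str) = Σₕ Nₕ²(1 − fₕ)sₕ²/nₕ.
Large: 6057²·(1 − 1398/6057)·427/1398 = 8.61928 × 10^6.
Very large: 11482²·(1 − 2143/11482)·285/2143 = 1.4260692 × 10^7.
Medium: 10774²·(1 − 1725/10774)·48.6/1725 = 2.7467854 × 10^6.
Sum = 2.5626757 × 10^7.
SE = √(2.5626757 × 10^7) = 5062.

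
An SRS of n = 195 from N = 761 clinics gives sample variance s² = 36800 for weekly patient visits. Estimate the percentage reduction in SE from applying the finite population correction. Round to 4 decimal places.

f = n/N = 195/761 = 0.25624179.
SE_no-fpc = √(s²/n) = 13.737465; SE_fpc = √((1−f)s²/n) = 11.847385.
Ratio = √(1−f) = 0.86241418. Reduction = 100·(1 − 0.86241418) = 13.7586%.

13.7586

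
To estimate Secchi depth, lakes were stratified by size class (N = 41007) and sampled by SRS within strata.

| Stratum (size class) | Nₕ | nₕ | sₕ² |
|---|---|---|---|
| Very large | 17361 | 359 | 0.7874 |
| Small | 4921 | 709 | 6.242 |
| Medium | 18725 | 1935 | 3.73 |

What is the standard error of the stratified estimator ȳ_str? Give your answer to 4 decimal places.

Var(ȳ_str) = Σₕ Wₕ²(1 − fₕ)sₕ²/nₕ with Wₕ = Nₕ/N, N = 41007.
Very large: Wₕ = 0.42336674; term = 0.42336674²·(1 − 0.02067853)·0.7874/359 = 3.849991 × 10^-4.
Small: Wₕ = 0.12000390; term = 0.12000390²·(1 − 0.14407641)·6.242/709 = 1.0851837 × 10^-4.
Medium: Wₕ = 0.45662936; term = 0.45662936²·(1 − 0.10333778)·3.73/1935 = 3.6039967 × 10^-4.
Sum = 8.5391714 × 10^-4.
SE = √(8.5391714 × 10^-4) = 0.0292.

0.0292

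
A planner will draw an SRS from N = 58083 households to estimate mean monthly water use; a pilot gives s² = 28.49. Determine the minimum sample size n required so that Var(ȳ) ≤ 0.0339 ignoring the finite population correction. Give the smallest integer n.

Without fpc, n₀ = s²/D = 28.49/0.0339 = 840.4130.
Rounding up, n = 841.

841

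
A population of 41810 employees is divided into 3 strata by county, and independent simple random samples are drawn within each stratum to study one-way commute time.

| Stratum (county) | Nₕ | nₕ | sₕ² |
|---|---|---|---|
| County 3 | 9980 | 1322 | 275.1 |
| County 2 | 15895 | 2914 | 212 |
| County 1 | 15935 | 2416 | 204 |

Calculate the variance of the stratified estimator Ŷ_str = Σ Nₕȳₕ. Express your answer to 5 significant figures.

5.1182 × 10^7

Var(Ŷ_str) = Σₕ Nₕ²(1 − fₕ)sₕ²/nₕ.
County 3: 9980²·(1 − 1322/9980)·275.1/1322 = 1.7980727 × 10^7.
County 2: 15895²·(1 − 2914/15895)·212/2914 = 1.5011186 × 10^7.
County 1: 15935²·(1 − 2416/15935)·204/2416 = 1.8189882 × 10^7.
Sum = 5.1181795 × 10^7.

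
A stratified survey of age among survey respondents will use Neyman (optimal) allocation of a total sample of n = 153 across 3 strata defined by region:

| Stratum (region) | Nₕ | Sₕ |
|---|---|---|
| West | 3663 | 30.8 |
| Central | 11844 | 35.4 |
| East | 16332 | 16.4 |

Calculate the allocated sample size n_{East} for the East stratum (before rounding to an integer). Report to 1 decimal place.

51.2

Neyman allocation: nₕ = n·NₕSₕ / Σⱼ NⱼSⱼ.
Σ NⱼSⱼ = 3663·30.8 + 11844·35.4 + 16332·16.4 = 799942.8.
n_{East} = 153·16332·16.4 / 799942.8 = 51.2.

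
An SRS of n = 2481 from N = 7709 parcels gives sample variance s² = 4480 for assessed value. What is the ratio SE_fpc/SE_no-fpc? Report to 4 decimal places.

0.8235

f = n/N = 2481/7709 = 0.32183163.
SE_no-fpc = √(s²/n) = 1.3437721; SE_fpc = √((1−f)s²/n) = 1.1066095.
Ratio = √(1−f) = 0.82350979.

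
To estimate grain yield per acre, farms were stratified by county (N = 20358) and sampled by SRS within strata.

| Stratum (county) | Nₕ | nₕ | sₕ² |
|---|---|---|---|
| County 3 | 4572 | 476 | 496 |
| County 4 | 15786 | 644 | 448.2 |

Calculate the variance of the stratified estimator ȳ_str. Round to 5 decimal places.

Var(ȳ_str) = Σₕ Wₕ²(1 − fₕ)sₕ²/nₕ with Wₕ = Nₕ/N, N = 20358.
County 3: Wₕ = 0.22458002; term = 0.22458002²·(1 − 0.10411199)·496/476 = 0.04708371.
County 4: Wₕ = 0.77541998; term = 0.77541998²·(1 − 0.04079564)·448.2/644 = 0.40139421.
Sum = 0.44847792.

0.44848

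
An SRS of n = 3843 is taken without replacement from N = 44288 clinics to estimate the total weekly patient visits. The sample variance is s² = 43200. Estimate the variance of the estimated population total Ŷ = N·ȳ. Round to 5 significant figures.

Var(Ŷ) = N²·Var(ȳ) = N²·(1 − n/N)·s²/n.
f = 3843/44288 = 0.08677294; Var(ȳ) = 0.91322706·43200/3843 = 10.265784.
Var(Ŷ) = 44288² · 10.265784 = 2.0135585 × 10^10.

2.0136 × 10^10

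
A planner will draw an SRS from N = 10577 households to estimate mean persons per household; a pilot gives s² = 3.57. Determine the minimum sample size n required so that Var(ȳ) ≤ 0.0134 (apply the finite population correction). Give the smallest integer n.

260

Without fpc, n₀ = s²/D = 3.57/0.0134 = 266.4179.
With fpc, (1 − n/N)·s²/n ≤ D requires n ≥ n₀/(1 + n₀/N) = 266.4179/(1 + 266.4179/10577) = 259.8721.
Rounding up, n = 260.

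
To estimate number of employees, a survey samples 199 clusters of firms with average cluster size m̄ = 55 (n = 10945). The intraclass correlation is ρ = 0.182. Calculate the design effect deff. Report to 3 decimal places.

deff = 1 + (55 − 1)·0.182 = 1 + 9.828 = 10.828.

10.828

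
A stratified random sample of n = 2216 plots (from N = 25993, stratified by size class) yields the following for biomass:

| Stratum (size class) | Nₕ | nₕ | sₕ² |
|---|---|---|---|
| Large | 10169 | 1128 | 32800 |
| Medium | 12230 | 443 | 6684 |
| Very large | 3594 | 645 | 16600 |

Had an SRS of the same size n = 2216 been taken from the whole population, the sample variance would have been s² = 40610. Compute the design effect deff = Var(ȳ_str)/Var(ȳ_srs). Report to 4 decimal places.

Var(ȳ_str) = Σ Wₕ²(1−fₕ)sₕ²/nₕ with Wₕ = Nₕ/25993:
  Large: (10169/25993)²·(1−1128/10169)·32800/1128 = 3.9568232
  Medium: (12230/25993)²·(1−443/12230)·6684/443 = 3.2192125
  Very large: (3594/25993)²·(1−645/3594)·16600/645 = 0.40372757
  → Var(ȳ_str) = 7.5797633.
Var(ȳ_srs) = (1 − 2216/25993)·40610/2216 = 16.763469.
deff = 7.5797633 / 16.763469 = 0.4522.

0.4522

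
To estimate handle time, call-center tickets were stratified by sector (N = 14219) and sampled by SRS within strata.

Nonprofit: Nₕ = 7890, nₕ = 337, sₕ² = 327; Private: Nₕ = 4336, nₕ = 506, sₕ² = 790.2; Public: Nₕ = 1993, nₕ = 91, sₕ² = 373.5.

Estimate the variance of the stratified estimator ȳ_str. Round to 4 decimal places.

0.4912

Var(ȳ_str) = Σₕ Wₕ²(1 − fₕ)sₕ²/nₕ with Wₕ = Nₕ/N, N = 14219.
Nonprofit: Wₕ = 0.55489134; term = 0.55489134²·(1 − 0.04271229)·327/337 = 0.28600672.
Private: Wₕ = 0.30494409; term = 0.30494409²·(1 − 0.11669742)·790.2/506 = 0.12827335.
Public: Wₕ = 0.14016457; term = 0.14016457²·(1 − 0.04565981)·373.5/91 = 0.076953596.
Sum = 0.49123367.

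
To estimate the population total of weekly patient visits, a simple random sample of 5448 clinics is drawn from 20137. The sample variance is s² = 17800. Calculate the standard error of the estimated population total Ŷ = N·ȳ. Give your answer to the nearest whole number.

31087

Var(Ŷ) = N²·Var(ȳ) = N²·(1 − n/N)·s²/n.
f = 5448/20137 = 0.27054675; Var(ȳ) = 0.72945325·17800/5448 = 2.3833091.
Var(Ŷ) = 20137² · 2.3833091 = 9.6642891 × 10^8.
SE(Ŷ) = √(9.6642891 × 10^8) = 31087.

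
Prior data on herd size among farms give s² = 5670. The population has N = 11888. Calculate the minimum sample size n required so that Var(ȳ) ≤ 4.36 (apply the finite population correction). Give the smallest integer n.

1173

Without fpc, n₀ = s²/D = 5670/4.36 = 1300.4587.
With fpc, (1 − n/N)·s²/n ≤ D requires n ≥ n₀/(1 + n₀/N) = 1300.4587/(1 + 1300.4587/11888) = 1172.2259.
Rounding up, n = 1173.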